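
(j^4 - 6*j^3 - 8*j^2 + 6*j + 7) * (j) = j^5 - 6*j^4 - 8*j^3 + 6*j^2 + 7*j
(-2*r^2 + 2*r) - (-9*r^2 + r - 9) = 7*r^2 + r + 9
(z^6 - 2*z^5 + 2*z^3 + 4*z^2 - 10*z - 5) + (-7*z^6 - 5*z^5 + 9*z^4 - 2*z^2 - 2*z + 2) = -6*z^6 - 7*z^5 + 9*z^4 + 2*z^3 + 2*z^2 - 12*z - 3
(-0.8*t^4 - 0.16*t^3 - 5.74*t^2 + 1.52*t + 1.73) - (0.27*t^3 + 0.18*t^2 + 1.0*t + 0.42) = -0.8*t^4 - 0.43*t^3 - 5.92*t^2 + 0.52*t + 1.31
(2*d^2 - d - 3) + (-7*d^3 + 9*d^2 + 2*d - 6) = -7*d^3 + 11*d^2 + d - 9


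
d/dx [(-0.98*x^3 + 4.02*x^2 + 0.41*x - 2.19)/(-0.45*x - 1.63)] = (0.882*x^3 + 2.9832*x^2 - 13.1052*x - 1.6538)/(0.2025*x^2 + 1.467*x + 2.6569)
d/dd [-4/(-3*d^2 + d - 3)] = 4*(1 - 6*d)/(3*d^2 - d + 3)^2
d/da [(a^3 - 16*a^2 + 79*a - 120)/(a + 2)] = 2*(a^3 - 5*a^2 - 32*a + 139)/(a^2 + 4*a + 4)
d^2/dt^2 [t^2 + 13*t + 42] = 2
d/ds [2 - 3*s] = -3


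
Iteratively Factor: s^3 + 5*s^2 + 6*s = (s)*(s^2 + 5*s + 6) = s*(s + 2)*(s + 3)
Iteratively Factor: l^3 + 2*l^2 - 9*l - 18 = (l - 3)*(l^2 + 5*l + 6) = (l - 3)*(l + 3)*(l + 2)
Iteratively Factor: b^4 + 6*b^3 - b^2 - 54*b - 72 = (b + 4)*(b^3 + 2*b^2 - 9*b - 18) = (b + 2)*(b + 4)*(b^2 - 9) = (b + 2)*(b + 3)*(b + 4)*(b - 3)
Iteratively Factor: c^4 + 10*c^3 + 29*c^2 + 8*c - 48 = (c - 1)*(c^3 + 11*c^2 + 40*c + 48) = (c - 1)*(c + 3)*(c^2 + 8*c + 16) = (c - 1)*(c + 3)*(c + 4)*(c + 4)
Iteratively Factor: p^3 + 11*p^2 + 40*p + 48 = (p + 3)*(p^2 + 8*p + 16) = (p + 3)*(p + 4)*(p + 4)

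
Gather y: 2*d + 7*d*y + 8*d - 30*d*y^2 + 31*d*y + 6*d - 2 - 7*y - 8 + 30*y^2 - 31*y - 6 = 16*d + y^2*(30 - 30*d) + y*(38*d - 38) - 16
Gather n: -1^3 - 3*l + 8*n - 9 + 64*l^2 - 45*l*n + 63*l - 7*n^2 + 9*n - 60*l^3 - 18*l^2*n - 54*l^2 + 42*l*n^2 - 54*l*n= -60*l^3 + 10*l^2 + 60*l + n^2*(42*l - 7) + n*(-18*l^2 - 99*l + 17) - 10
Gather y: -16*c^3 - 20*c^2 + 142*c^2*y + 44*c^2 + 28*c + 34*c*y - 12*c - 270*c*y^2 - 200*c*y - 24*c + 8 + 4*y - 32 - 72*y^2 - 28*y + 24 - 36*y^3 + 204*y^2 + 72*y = -16*c^3 + 24*c^2 - 8*c - 36*y^3 + y^2*(132 - 270*c) + y*(142*c^2 - 166*c + 48)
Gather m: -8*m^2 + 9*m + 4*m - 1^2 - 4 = -8*m^2 + 13*m - 5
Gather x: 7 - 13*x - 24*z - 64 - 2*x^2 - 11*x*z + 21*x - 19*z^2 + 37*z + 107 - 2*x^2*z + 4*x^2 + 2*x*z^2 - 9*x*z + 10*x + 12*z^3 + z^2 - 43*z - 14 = x^2*(2 - 2*z) + x*(2*z^2 - 20*z + 18) + 12*z^3 - 18*z^2 - 30*z + 36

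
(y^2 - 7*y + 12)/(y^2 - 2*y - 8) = (y - 3)/(y + 2)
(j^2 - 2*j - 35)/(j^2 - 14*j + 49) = (j + 5)/(j - 7)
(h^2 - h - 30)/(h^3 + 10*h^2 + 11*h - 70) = (h - 6)/(h^2 + 5*h - 14)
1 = 1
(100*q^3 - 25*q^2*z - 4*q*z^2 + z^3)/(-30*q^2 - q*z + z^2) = (20*q^2 - 9*q*z + z^2)/(-6*q + z)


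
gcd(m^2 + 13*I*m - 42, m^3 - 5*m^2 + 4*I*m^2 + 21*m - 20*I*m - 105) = m + 7*I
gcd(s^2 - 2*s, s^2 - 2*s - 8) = 1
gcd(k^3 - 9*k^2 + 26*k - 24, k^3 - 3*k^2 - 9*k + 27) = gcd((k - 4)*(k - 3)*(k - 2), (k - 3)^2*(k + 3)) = k - 3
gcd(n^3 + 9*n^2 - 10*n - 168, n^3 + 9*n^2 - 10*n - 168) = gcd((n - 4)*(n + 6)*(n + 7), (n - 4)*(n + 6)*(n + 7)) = n^3 + 9*n^2 - 10*n - 168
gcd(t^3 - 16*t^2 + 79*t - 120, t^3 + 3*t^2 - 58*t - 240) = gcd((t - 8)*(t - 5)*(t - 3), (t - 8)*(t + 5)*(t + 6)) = t - 8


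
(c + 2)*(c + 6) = c^2 + 8*c + 12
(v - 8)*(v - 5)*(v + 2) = v^3 - 11*v^2 + 14*v + 80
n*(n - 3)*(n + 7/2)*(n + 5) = n^4 + 11*n^3/2 - 8*n^2 - 105*n/2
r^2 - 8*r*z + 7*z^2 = (r - 7*z)*(r - z)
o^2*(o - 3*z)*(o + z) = o^4 - 2*o^3*z - 3*o^2*z^2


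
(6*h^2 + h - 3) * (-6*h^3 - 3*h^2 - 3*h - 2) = -36*h^5 - 24*h^4 - 3*h^3 - 6*h^2 + 7*h + 6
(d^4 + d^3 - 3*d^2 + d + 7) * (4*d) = 4*d^5 + 4*d^4 - 12*d^3 + 4*d^2 + 28*d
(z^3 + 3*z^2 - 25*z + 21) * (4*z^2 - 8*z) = 4*z^5 + 4*z^4 - 124*z^3 + 284*z^2 - 168*z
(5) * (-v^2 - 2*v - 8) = -5*v^2 - 10*v - 40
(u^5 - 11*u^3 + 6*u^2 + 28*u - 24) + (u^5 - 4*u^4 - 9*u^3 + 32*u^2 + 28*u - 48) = 2*u^5 - 4*u^4 - 20*u^3 + 38*u^2 + 56*u - 72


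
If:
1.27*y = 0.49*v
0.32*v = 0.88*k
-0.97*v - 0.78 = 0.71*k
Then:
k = -0.23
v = -0.64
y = -0.25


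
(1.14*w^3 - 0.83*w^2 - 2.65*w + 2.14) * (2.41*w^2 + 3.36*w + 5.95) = 2.7474*w^5 + 1.8301*w^4 - 2.3923*w^3 - 8.6851*w^2 - 8.5771*w + 12.733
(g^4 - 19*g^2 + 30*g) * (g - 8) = g^5 - 8*g^4 - 19*g^3 + 182*g^2 - 240*g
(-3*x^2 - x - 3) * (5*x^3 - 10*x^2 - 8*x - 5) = -15*x^5 + 25*x^4 + 19*x^3 + 53*x^2 + 29*x + 15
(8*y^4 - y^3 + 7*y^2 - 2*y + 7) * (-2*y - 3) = -16*y^5 - 22*y^4 - 11*y^3 - 17*y^2 - 8*y - 21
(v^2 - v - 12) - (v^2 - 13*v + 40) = 12*v - 52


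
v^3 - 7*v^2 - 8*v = v*(v - 8)*(v + 1)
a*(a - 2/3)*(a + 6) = a^3 + 16*a^2/3 - 4*a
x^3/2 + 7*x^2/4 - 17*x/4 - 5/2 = (x/2 + 1/4)*(x - 2)*(x + 5)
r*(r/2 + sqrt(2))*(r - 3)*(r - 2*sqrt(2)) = r^4/2 - 3*r^3/2 - 4*r^2 + 12*r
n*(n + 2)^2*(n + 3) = n^4 + 7*n^3 + 16*n^2 + 12*n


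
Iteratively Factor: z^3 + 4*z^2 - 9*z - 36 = (z + 3)*(z^2 + z - 12) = (z + 3)*(z + 4)*(z - 3)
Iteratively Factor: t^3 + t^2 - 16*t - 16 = (t - 4)*(t^2 + 5*t + 4) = (t - 4)*(t + 4)*(t + 1)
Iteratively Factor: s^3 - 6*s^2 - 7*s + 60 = (s - 5)*(s^2 - s - 12) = (s - 5)*(s - 4)*(s + 3)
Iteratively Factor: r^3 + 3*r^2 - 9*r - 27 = (r - 3)*(r^2 + 6*r + 9) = (r - 3)*(r + 3)*(r + 3)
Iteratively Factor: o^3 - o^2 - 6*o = (o)*(o^2 - o - 6) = o*(o + 2)*(o - 3)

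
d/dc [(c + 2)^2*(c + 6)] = (c + 2)*(3*c + 14)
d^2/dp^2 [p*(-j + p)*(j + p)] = 6*p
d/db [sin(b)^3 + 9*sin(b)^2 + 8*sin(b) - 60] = (3*sin(b)^2 + 18*sin(b) + 8)*cos(b)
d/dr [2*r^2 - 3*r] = 4*r - 3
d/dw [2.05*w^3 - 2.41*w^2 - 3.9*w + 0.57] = 6.15*w^2 - 4.82*w - 3.9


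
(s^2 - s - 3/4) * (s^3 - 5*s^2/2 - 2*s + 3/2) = s^5 - 7*s^4/2 - s^3/4 + 43*s^2/8 - 9/8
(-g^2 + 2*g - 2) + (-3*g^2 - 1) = -4*g^2 + 2*g - 3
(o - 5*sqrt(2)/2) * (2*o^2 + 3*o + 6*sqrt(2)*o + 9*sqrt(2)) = 2*o^3 + sqrt(2)*o^2 + 3*o^2 - 30*o + 3*sqrt(2)*o/2 - 45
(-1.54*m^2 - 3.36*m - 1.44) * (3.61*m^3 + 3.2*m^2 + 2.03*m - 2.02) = -5.5594*m^5 - 17.0576*m^4 - 19.0766*m^3 - 8.318*m^2 + 3.864*m + 2.9088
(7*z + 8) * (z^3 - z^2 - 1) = 7*z^4 + z^3 - 8*z^2 - 7*z - 8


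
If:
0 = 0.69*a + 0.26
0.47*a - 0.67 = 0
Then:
No Solution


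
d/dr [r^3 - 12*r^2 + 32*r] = 3*r^2 - 24*r + 32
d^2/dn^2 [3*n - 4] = 0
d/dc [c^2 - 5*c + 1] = 2*c - 5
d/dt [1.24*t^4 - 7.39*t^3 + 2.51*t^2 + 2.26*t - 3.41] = 4.96*t^3 - 22.17*t^2 + 5.02*t + 2.26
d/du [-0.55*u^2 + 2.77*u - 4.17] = 2.77 - 1.1*u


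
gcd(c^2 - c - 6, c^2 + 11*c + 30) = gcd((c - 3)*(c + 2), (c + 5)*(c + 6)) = 1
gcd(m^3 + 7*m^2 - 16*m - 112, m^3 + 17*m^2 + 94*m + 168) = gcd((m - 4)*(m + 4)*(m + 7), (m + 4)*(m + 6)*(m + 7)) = m^2 + 11*m + 28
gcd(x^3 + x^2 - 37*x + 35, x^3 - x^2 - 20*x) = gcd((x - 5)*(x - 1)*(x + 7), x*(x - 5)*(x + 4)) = x - 5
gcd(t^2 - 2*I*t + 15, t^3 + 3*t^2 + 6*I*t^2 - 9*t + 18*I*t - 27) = t + 3*I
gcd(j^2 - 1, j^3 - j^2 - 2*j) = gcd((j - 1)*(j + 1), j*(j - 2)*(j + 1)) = j + 1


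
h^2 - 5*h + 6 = (h - 3)*(h - 2)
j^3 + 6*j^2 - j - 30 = (j - 2)*(j + 3)*(j + 5)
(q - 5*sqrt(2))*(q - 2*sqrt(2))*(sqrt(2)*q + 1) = sqrt(2)*q^3 - 13*q^2 + 13*sqrt(2)*q + 20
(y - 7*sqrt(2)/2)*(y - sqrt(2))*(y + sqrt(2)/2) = y^3 - 4*sqrt(2)*y^2 + 5*y/2 + 7*sqrt(2)/2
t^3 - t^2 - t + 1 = (t - 1)^2*(t + 1)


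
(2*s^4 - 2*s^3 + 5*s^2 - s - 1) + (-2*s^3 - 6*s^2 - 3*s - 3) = 2*s^4 - 4*s^3 - s^2 - 4*s - 4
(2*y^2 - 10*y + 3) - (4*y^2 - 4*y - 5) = -2*y^2 - 6*y + 8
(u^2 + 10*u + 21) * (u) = u^3 + 10*u^2 + 21*u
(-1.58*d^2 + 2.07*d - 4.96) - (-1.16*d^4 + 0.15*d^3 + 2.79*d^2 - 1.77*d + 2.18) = 1.16*d^4 - 0.15*d^3 - 4.37*d^2 + 3.84*d - 7.14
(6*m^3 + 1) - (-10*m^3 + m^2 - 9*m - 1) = 16*m^3 - m^2 + 9*m + 2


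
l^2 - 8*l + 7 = (l - 7)*(l - 1)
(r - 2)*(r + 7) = r^2 + 5*r - 14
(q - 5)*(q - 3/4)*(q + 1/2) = q^3 - 21*q^2/4 + 7*q/8 + 15/8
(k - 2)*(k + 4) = k^2 + 2*k - 8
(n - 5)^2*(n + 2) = n^3 - 8*n^2 + 5*n + 50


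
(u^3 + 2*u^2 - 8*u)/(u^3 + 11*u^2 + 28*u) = (u - 2)/(u + 7)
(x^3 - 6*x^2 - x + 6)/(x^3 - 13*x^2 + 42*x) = (x^2 - 1)/(x*(x - 7))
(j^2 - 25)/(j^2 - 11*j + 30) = (j + 5)/(j - 6)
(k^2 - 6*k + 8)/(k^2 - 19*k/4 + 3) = 4*(k - 2)/(4*k - 3)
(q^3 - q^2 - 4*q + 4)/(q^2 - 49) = (q^3 - q^2 - 4*q + 4)/(q^2 - 49)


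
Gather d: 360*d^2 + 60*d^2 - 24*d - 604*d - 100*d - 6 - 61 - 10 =420*d^2 - 728*d - 77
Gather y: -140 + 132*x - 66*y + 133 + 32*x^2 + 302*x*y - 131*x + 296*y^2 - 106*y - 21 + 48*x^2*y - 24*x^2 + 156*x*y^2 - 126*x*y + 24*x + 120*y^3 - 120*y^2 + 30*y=8*x^2 + 25*x + 120*y^3 + y^2*(156*x + 176) + y*(48*x^2 + 176*x - 142) - 28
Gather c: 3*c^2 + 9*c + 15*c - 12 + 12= 3*c^2 + 24*c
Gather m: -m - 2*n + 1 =-m - 2*n + 1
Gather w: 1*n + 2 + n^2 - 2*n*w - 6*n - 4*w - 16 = n^2 - 5*n + w*(-2*n - 4) - 14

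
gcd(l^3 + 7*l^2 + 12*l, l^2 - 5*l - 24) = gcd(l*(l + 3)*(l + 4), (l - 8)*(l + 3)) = l + 3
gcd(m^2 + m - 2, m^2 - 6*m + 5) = m - 1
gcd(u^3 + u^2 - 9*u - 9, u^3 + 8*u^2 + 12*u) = 1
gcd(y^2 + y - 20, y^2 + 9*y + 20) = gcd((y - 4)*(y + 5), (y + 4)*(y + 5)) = y + 5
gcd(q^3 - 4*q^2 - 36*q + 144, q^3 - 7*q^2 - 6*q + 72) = q^2 - 10*q + 24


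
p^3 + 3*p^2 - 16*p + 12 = (p - 2)*(p - 1)*(p + 6)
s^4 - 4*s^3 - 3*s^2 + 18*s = s*(s - 3)^2*(s + 2)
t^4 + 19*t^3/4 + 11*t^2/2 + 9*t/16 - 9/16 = (t - 1/4)*(t + 1/2)*(t + 3/2)*(t + 3)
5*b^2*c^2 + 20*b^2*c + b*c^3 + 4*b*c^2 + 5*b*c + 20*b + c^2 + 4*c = (5*b + c)*(c + 4)*(b*c + 1)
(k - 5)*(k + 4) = k^2 - k - 20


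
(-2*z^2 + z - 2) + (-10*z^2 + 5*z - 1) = -12*z^2 + 6*z - 3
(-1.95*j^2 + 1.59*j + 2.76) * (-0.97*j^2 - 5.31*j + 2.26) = 1.8915*j^4 + 8.8122*j^3 - 15.5271*j^2 - 11.0622*j + 6.2376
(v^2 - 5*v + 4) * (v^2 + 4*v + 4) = v^4 - v^3 - 12*v^2 - 4*v + 16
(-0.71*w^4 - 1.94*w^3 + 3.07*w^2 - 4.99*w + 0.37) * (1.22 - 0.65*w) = 0.4615*w^5 + 0.3948*w^4 - 4.3623*w^3 + 6.9889*w^2 - 6.3283*w + 0.4514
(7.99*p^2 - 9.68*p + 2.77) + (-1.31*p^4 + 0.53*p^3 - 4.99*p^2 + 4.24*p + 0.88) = -1.31*p^4 + 0.53*p^3 + 3.0*p^2 - 5.44*p + 3.65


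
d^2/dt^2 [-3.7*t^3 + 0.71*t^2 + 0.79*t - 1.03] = 1.42 - 22.2*t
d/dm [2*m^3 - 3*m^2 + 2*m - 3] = 6*m^2 - 6*m + 2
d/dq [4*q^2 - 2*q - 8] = 8*q - 2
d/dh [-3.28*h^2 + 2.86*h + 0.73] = 2.86 - 6.56*h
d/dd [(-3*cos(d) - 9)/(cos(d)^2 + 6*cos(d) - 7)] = 3*(sin(d)^2 - 6*cos(d) - 26)*sin(d)/(cos(d)^2 + 6*cos(d) - 7)^2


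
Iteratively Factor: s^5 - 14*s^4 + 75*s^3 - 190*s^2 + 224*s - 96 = (s - 4)*(s^4 - 10*s^3 + 35*s^2 - 50*s + 24) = (s - 4)^2*(s^3 - 6*s^2 + 11*s - 6) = (s - 4)^2*(s - 3)*(s^2 - 3*s + 2) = (s - 4)^2*(s - 3)*(s - 2)*(s - 1)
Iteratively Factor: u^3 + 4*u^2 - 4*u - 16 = (u - 2)*(u^2 + 6*u + 8) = (u - 2)*(u + 2)*(u + 4)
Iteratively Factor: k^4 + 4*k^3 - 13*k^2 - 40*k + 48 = (k + 4)*(k^3 - 13*k + 12) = (k - 1)*(k + 4)*(k^2 + k - 12) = (k - 3)*(k - 1)*(k + 4)*(k + 4)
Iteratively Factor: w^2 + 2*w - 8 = (w + 4)*(w - 2)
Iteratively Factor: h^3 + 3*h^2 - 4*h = (h)*(h^2 + 3*h - 4) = h*(h - 1)*(h + 4)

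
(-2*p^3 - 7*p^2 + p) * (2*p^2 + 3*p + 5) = -4*p^5 - 20*p^4 - 29*p^3 - 32*p^2 + 5*p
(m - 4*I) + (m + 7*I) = 2*m + 3*I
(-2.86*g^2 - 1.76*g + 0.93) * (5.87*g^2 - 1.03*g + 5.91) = -16.7882*g^4 - 7.3854*g^3 - 9.6307*g^2 - 11.3595*g + 5.4963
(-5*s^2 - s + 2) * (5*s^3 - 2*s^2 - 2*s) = -25*s^5 + 5*s^4 + 22*s^3 - 2*s^2 - 4*s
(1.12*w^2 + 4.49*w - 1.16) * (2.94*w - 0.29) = 3.2928*w^3 + 12.8758*w^2 - 4.7125*w + 0.3364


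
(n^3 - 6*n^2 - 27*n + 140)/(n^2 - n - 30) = (n^2 - 11*n + 28)/(n - 6)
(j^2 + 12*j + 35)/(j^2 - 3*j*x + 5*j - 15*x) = (-j - 7)/(-j + 3*x)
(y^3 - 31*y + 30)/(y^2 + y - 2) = (y^2 + y - 30)/(y + 2)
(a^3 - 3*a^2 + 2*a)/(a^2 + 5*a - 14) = a*(a - 1)/(a + 7)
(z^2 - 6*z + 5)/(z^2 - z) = (z - 5)/z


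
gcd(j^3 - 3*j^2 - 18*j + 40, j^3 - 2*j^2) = j - 2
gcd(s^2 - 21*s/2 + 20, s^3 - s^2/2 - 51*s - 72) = s - 8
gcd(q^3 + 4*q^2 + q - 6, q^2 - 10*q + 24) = 1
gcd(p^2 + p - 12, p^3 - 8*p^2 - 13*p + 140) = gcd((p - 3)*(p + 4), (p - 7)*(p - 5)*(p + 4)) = p + 4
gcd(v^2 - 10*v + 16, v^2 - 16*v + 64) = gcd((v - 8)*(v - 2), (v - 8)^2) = v - 8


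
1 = 1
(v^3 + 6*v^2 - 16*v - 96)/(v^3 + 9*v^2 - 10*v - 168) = (v + 4)/(v + 7)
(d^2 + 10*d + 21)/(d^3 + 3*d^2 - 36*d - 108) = (d + 7)/(d^2 - 36)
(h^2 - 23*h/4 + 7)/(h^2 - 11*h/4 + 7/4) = (h - 4)/(h - 1)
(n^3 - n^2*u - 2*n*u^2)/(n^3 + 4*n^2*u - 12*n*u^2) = (n + u)/(n + 6*u)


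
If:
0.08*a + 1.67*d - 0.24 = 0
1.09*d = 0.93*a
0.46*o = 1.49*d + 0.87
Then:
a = 0.16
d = 0.14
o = 2.33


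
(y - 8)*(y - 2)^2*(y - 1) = y^4 - 13*y^3 + 48*y^2 - 68*y + 32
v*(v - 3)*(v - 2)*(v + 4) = v^4 - v^3 - 14*v^2 + 24*v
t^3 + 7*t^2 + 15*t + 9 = (t + 1)*(t + 3)^2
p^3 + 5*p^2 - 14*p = p*(p - 2)*(p + 7)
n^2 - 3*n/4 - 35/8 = (n - 5/2)*(n + 7/4)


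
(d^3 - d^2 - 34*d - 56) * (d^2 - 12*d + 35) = d^5 - 13*d^4 + 13*d^3 + 317*d^2 - 518*d - 1960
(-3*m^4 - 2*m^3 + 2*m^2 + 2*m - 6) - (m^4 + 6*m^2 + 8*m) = -4*m^4 - 2*m^3 - 4*m^2 - 6*m - 6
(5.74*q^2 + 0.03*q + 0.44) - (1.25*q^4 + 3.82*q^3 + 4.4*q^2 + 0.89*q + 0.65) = -1.25*q^4 - 3.82*q^3 + 1.34*q^2 - 0.86*q - 0.21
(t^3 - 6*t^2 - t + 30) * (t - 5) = t^4 - 11*t^3 + 29*t^2 + 35*t - 150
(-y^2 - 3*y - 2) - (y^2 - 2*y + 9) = -2*y^2 - y - 11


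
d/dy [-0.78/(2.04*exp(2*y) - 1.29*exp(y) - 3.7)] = (3.1824*exp(y) - 1.0062)*exp(y)/(-2.04*exp(2*y) + 1.29*exp(y) + 3.7)^2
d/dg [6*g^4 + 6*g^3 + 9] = g^2*(24*g + 18)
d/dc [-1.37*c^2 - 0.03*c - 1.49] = -2.74*c - 0.03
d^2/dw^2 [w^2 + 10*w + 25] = 2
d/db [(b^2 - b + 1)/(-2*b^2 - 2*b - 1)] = (-4*b^2 + 2*b + 3)/(4*b^4 + 8*b^3 + 8*b^2 + 4*b + 1)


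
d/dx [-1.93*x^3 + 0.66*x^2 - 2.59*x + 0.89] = -5.79*x^2 + 1.32*x - 2.59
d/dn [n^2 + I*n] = 2*n + I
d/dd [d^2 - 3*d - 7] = 2*d - 3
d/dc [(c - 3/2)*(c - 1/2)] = 2*c - 2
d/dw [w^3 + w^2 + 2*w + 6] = 3*w^2 + 2*w + 2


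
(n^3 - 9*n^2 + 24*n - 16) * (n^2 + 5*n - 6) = n^5 - 4*n^4 - 27*n^3 + 158*n^2 - 224*n + 96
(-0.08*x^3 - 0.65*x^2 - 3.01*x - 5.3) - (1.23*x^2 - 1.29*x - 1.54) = -0.08*x^3 - 1.88*x^2 - 1.72*x - 3.76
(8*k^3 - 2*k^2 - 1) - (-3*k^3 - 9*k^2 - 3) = 11*k^3 + 7*k^2 + 2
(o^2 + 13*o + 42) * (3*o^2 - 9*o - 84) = 3*o^4 + 30*o^3 - 75*o^2 - 1470*o - 3528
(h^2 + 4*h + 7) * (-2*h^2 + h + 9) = -2*h^4 - 7*h^3 - h^2 + 43*h + 63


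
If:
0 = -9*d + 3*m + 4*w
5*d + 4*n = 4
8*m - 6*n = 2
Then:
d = 64*w/189 + 16/63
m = 16/21 - 20*w/63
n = 43/63 - 80*w/189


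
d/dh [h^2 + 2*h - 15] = 2*h + 2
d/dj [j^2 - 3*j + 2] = 2*j - 3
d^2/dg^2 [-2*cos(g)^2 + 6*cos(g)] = -6*cos(g) + 4*cos(2*g)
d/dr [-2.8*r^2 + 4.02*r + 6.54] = 4.02 - 5.6*r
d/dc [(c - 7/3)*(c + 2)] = 2*c - 1/3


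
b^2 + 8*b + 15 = (b + 3)*(b + 5)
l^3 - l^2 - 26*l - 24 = (l - 6)*(l + 1)*(l + 4)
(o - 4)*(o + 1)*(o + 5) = o^3 + 2*o^2 - 19*o - 20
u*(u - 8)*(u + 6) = u^3 - 2*u^2 - 48*u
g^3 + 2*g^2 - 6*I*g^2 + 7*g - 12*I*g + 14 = (g + 2)*(g - 7*I)*(g + I)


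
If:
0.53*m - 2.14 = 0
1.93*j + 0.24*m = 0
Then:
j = -0.50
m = 4.04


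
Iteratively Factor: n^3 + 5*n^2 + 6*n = (n)*(n^2 + 5*n + 6) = n*(n + 2)*(n + 3)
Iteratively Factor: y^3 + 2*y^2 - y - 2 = (y + 2)*(y^2 - 1) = (y + 1)*(y + 2)*(y - 1)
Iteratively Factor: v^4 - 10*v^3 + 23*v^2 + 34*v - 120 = (v - 5)*(v^3 - 5*v^2 - 2*v + 24) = (v - 5)*(v - 4)*(v^2 - v - 6) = (v - 5)*(v - 4)*(v + 2)*(v - 3)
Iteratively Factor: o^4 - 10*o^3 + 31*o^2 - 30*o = (o - 3)*(o^3 - 7*o^2 + 10*o) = (o - 3)*(o - 2)*(o^2 - 5*o) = (o - 5)*(o - 3)*(o - 2)*(o)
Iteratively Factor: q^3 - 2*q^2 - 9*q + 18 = (q - 2)*(q^2 - 9) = (q - 2)*(q + 3)*(q - 3)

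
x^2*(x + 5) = x^3 + 5*x^2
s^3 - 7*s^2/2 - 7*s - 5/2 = (s - 5)*(s + 1/2)*(s + 1)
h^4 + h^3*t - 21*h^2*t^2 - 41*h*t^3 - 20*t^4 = (h - 5*t)*(h + t)^2*(h + 4*t)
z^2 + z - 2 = (z - 1)*(z + 2)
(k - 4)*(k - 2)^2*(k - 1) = k^4 - 9*k^3 + 28*k^2 - 36*k + 16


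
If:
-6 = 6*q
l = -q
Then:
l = 1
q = -1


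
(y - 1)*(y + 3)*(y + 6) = y^3 + 8*y^2 + 9*y - 18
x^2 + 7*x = x*(x + 7)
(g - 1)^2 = g^2 - 2*g + 1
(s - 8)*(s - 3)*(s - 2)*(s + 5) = s^4 - 8*s^3 - 19*s^2 + 182*s - 240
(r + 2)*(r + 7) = r^2 + 9*r + 14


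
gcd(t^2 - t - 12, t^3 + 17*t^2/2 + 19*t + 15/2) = t + 3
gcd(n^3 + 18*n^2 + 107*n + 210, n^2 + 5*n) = n + 5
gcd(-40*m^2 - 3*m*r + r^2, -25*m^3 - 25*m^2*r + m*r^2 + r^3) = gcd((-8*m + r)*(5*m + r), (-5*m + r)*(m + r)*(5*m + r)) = 5*m + r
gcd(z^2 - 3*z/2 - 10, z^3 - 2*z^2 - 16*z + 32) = z - 4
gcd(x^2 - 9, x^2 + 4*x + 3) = x + 3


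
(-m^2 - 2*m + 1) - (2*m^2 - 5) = -3*m^2 - 2*m + 6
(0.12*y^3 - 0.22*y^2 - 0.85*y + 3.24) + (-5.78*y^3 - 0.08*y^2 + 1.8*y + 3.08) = -5.66*y^3 - 0.3*y^2 + 0.95*y + 6.32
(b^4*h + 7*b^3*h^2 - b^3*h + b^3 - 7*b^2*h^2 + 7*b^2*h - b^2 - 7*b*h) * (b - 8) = b^5*h + 7*b^4*h^2 - 9*b^4*h + b^4 - 63*b^3*h^2 + 15*b^3*h - 9*b^3 + 56*b^2*h^2 - 63*b^2*h + 8*b^2 + 56*b*h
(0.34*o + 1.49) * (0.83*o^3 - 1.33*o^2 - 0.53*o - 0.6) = 0.2822*o^4 + 0.7845*o^3 - 2.1619*o^2 - 0.9937*o - 0.894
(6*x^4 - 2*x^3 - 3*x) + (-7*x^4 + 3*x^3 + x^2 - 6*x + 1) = -x^4 + x^3 + x^2 - 9*x + 1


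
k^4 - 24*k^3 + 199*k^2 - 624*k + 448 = (k - 8)^2*(k - 7)*(k - 1)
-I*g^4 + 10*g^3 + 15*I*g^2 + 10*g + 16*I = (g - I)*(g + 2*I)*(g + 8*I)*(-I*g + 1)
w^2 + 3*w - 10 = (w - 2)*(w + 5)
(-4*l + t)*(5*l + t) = -20*l^2 + l*t + t^2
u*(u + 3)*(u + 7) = u^3 + 10*u^2 + 21*u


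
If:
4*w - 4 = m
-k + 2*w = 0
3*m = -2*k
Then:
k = 3/2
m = -1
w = 3/4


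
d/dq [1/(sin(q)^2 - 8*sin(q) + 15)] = 2*(4 - sin(q))*cos(q)/(sin(q)^2 - 8*sin(q) + 15)^2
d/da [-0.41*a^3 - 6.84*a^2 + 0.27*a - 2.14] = -1.23*a^2 - 13.68*a + 0.27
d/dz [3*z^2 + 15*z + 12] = 6*z + 15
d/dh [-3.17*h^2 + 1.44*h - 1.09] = 1.44 - 6.34*h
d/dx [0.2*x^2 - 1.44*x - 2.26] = 0.4*x - 1.44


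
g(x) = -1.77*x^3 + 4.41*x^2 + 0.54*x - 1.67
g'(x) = -5.31*x^2 + 8.82*x + 0.54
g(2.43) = 0.29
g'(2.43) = -9.38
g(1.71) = 3.30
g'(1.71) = 0.10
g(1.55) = 3.17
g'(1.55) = 1.45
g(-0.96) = 3.44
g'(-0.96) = -12.82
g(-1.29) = 8.77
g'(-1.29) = -19.67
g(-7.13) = 860.24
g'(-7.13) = -332.29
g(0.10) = -1.57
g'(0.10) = 1.37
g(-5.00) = 327.13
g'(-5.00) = -176.31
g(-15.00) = 6956.23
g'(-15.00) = -1326.51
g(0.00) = -1.67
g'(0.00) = 0.54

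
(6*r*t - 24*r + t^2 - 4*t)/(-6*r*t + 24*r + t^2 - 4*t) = (-6*r - t)/(6*r - t)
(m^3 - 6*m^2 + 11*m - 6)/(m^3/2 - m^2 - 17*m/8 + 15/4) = 8*(m^3 - 6*m^2 + 11*m - 6)/(4*m^3 - 8*m^2 - 17*m + 30)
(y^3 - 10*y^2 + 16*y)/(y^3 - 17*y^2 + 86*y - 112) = y/(y - 7)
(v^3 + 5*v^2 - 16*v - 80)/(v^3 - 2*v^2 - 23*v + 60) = (v + 4)/(v - 3)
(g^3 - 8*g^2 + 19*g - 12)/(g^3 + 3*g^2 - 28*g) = (g^2 - 4*g + 3)/(g*(g + 7))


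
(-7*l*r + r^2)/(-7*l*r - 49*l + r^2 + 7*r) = r/(r + 7)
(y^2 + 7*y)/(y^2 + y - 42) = y/(y - 6)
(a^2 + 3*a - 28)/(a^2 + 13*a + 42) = (a - 4)/(a + 6)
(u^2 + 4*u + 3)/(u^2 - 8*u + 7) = (u^2 + 4*u + 3)/(u^2 - 8*u + 7)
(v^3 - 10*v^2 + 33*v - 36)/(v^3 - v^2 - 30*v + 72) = (v - 3)/(v + 6)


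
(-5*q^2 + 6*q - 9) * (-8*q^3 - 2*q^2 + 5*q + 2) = 40*q^5 - 38*q^4 + 35*q^3 + 38*q^2 - 33*q - 18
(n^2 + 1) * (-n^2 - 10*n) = -n^4 - 10*n^3 - n^2 - 10*n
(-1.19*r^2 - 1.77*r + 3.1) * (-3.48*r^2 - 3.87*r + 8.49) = 4.1412*r^4 + 10.7649*r^3 - 14.0412*r^2 - 27.0243*r + 26.319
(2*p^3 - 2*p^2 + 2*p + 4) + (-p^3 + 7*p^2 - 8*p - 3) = p^3 + 5*p^2 - 6*p + 1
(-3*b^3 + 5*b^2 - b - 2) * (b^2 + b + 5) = -3*b^5 + 2*b^4 - 11*b^3 + 22*b^2 - 7*b - 10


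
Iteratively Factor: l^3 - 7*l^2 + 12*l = (l - 3)*(l^2 - 4*l) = (l - 4)*(l - 3)*(l)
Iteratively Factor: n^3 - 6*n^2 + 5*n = (n - 5)*(n^2 - n) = n*(n - 5)*(n - 1)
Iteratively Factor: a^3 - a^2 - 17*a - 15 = (a + 1)*(a^2 - 2*a - 15) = (a - 5)*(a + 1)*(a + 3)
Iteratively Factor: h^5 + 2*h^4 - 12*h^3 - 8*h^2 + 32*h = (h)*(h^4 + 2*h^3 - 12*h^2 - 8*h + 32) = h*(h + 4)*(h^3 - 2*h^2 - 4*h + 8) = h*(h + 2)*(h + 4)*(h^2 - 4*h + 4) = h*(h - 2)*(h + 2)*(h + 4)*(h - 2)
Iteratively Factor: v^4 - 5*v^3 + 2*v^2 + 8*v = (v - 2)*(v^3 - 3*v^2 - 4*v) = v*(v - 2)*(v^2 - 3*v - 4) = v*(v - 4)*(v - 2)*(v + 1)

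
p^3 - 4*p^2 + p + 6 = (p - 3)*(p - 2)*(p + 1)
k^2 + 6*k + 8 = (k + 2)*(k + 4)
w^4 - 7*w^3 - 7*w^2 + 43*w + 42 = (w - 7)*(w - 3)*(w + 1)*(w + 2)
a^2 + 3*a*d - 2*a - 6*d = (a - 2)*(a + 3*d)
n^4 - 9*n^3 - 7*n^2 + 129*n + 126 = (n - 7)*(n - 6)*(n + 1)*(n + 3)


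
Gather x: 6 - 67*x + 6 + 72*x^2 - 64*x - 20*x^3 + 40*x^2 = -20*x^3 + 112*x^2 - 131*x + 12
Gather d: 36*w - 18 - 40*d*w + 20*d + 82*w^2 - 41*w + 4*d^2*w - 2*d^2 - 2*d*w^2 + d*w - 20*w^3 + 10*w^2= d^2*(4*w - 2) + d*(-2*w^2 - 39*w + 20) - 20*w^3 + 92*w^2 - 5*w - 18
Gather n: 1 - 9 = -8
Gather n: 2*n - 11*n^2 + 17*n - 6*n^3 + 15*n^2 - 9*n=-6*n^3 + 4*n^2 + 10*n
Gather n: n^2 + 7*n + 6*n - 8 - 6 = n^2 + 13*n - 14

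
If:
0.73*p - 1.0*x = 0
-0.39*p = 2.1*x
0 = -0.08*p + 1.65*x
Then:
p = 0.00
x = 0.00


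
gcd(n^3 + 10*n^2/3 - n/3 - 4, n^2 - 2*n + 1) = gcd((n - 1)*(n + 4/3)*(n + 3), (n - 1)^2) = n - 1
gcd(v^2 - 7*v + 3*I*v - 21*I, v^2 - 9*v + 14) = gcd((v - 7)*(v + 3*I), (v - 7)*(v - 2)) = v - 7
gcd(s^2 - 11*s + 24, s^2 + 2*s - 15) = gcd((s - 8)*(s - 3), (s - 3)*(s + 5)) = s - 3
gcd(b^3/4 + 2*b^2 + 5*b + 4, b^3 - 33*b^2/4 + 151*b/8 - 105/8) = 1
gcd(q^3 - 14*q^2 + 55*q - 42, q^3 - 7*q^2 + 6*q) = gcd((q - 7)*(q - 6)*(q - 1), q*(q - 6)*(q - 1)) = q^2 - 7*q + 6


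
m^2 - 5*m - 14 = (m - 7)*(m + 2)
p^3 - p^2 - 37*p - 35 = (p - 7)*(p + 1)*(p + 5)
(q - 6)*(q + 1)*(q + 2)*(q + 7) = q^4 + 4*q^3 - 37*q^2 - 124*q - 84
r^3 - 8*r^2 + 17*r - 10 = (r - 5)*(r - 2)*(r - 1)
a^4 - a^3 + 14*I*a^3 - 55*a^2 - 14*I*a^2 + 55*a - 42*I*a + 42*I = (a + 6*I)*(a + 7*I)*(-I*a + 1)*(I*a - I)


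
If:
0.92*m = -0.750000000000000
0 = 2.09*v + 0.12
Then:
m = -0.82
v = -0.06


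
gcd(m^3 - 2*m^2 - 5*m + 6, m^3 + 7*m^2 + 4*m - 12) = m^2 + m - 2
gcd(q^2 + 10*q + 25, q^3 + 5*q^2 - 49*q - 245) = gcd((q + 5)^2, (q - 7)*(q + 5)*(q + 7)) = q + 5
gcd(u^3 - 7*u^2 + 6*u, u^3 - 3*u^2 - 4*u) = u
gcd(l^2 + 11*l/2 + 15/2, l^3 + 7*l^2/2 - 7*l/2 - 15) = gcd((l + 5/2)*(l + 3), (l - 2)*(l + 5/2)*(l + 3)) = l^2 + 11*l/2 + 15/2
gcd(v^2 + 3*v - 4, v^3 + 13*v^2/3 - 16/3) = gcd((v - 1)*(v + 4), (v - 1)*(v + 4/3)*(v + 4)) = v^2 + 3*v - 4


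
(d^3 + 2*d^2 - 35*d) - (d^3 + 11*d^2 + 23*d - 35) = -9*d^2 - 58*d + 35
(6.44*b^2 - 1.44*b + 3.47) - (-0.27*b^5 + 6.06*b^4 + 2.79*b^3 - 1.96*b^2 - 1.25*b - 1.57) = 0.27*b^5 - 6.06*b^4 - 2.79*b^3 + 8.4*b^2 - 0.19*b + 5.04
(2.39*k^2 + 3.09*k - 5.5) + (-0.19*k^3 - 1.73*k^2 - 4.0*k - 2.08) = -0.19*k^3 + 0.66*k^2 - 0.91*k - 7.58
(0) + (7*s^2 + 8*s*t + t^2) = 7*s^2 + 8*s*t + t^2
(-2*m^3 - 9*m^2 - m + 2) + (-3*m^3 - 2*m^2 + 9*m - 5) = -5*m^3 - 11*m^2 + 8*m - 3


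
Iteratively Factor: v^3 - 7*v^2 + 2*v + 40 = (v - 5)*(v^2 - 2*v - 8) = (v - 5)*(v + 2)*(v - 4)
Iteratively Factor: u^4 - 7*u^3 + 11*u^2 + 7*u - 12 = (u - 4)*(u^3 - 3*u^2 - u + 3) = (u - 4)*(u + 1)*(u^2 - 4*u + 3) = (u - 4)*(u - 1)*(u + 1)*(u - 3)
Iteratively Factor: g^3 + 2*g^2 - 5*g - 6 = (g - 2)*(g^2 + 4*g + 3) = (g - 2)*(g + 1)*(g + 3)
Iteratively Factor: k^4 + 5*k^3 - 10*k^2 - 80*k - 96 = (k + 3)*(k^3 + 2*k^2 - 16*k - 32) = (k + 3)*(k + 4)*(k^2 - 2*k - 8) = (k + 2)*(k + 3)*(k + 4)*(k - 4)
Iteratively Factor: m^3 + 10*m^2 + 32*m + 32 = (m + 2)*(m^2 + 8*m + 16) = (m + 2)*(m + 4)*(m + 4)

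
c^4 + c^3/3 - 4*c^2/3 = c^2*(c - 1)*(c + 4/3)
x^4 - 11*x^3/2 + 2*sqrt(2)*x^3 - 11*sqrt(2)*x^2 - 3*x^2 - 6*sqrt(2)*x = x*(x - 6)*(x + 1/2)*(x + 2*sqrt(2))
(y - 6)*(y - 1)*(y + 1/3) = y^3 - 20*y^2/3 + 11*y/3 + 2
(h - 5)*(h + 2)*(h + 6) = h^3 + 3*h^2 - 28*h - 60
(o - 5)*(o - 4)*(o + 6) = o^3 - 3*o^2 - 34*o + 120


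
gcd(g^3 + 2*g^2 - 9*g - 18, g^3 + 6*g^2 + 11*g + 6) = g^2 + 5*g + 6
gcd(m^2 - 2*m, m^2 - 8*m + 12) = m - 2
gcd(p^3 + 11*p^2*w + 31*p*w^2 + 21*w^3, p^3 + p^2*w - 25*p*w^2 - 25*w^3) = p + w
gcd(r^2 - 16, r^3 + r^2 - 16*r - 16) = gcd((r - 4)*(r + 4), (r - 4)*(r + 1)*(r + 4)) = r^2 - 16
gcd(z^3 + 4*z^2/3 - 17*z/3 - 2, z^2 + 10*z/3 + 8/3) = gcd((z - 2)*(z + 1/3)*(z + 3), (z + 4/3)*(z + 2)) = 1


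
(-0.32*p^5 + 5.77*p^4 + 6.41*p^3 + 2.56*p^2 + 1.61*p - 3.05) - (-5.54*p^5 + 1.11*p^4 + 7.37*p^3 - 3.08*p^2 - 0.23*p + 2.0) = 5.22*p^5 + 4.66*p^4 - 0.96*p^3 + 5.64*p^2 + 1.84*p - 5.05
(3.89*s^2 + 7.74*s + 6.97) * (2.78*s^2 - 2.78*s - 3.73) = 10.8142*s^4 + 10.703*s^3 - 16.6503*s^2 - 48.2468*s - 25.9981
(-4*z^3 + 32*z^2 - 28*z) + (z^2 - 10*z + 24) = -4*z^3 + 33*z^2 - 38*z + 24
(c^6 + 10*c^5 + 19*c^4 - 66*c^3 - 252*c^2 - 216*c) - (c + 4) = c^6 + 10*c^5 + 19*c^4 - 66*c^3 - 252*c^2 - 217*c - 4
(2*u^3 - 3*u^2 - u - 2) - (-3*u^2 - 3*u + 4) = 2*u^3 + 2*u - 6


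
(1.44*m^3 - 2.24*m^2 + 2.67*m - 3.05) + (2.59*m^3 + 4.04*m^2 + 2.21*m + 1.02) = 4.03*m^3 + 1.8*m^2 + 4.88*m - 2.03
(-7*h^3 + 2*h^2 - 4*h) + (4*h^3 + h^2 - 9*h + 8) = -3*h^3 + 3*h^2 - 13*h + 8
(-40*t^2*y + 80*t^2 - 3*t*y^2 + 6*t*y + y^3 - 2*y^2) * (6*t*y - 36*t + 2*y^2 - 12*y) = -240*t^3*y^2 + 1920*t^3*y - 2880*t^3 - 98*t^2*y^3 + 784*t^2*y^2 - 1176*t^2*y + 2*y^5 - 16*y^4 + 24*y^3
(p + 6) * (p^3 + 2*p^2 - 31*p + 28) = p^4 + 8*p^3 - 19*p^2 - 158*p + 168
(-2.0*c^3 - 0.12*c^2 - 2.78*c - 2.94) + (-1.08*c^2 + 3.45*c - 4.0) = -2.0*c^3 - 1.2*c^2 + 0.67*c - 6.94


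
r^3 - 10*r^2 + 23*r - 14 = (r - 7)*(r - 2)*(r - 1)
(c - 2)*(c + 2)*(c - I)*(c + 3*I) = c^4 + 2*I*c^3 - c^2 - 8*I*c - 12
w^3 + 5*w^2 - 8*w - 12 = (w - 2)*(w + 1)*(w + 6)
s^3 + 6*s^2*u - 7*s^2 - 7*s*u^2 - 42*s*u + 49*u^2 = (s - 7)*(s - u)*(s + 7*u)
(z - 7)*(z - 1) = z^2 - 8*z + 7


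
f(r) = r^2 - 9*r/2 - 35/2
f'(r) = 2*r - 9/2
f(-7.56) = 73.67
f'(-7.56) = -19.62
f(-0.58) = -14.55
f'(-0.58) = -5.66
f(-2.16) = -3.11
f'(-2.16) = -8.82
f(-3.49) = 10.39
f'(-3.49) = -11.48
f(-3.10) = 6.06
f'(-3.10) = -10.70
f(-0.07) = -17.18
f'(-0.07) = -4.64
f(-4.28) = 20.08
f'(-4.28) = -13.06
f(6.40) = -5.34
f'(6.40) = 8.30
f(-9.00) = 104.00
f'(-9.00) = -22.50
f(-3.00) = 5.00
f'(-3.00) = -10.50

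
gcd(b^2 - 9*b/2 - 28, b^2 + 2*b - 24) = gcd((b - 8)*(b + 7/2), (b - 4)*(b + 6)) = 1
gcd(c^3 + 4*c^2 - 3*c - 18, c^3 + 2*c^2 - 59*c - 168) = c + 3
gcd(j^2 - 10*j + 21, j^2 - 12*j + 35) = j - 7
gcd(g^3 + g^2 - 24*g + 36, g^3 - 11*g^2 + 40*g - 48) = g - 3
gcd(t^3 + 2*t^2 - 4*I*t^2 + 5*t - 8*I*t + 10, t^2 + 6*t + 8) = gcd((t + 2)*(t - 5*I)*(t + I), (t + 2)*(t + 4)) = t + 2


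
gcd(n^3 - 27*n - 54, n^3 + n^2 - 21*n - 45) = n^2 + 6*n + 9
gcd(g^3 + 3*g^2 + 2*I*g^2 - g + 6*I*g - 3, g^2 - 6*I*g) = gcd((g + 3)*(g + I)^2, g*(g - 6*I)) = 1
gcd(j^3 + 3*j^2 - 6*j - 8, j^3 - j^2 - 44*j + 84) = j - 2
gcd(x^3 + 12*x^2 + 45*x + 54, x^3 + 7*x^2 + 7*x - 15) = x + 3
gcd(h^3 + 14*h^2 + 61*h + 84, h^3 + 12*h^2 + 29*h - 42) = h + 7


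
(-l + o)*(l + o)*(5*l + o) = -5*l^3 - l^2*o + 5*l*o^2 + o^3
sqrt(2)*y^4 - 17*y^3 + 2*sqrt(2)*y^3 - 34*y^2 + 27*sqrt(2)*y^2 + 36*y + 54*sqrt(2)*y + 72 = (y + 2)*(y - 6*sqrt(2))*(y - 3*sqrt(2))*(sqrt(2)*y + 1)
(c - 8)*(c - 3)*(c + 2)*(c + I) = c^4 - 9*c^3 + I*c^3 + 2*c^2 - 9*I*c^2 + 48*c + 2*I*c + 48*I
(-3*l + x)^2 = 9*l^2 - 6*l*x + x^2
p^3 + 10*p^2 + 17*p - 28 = (p - 1)*(p + 4)*(p + 7)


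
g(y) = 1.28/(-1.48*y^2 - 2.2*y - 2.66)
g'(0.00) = 0.40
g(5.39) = -0.02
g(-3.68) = -0.09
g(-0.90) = -0.68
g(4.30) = -0.03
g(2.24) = -0.09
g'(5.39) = 0.01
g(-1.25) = -0.58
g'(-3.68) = -0.05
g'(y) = 1.28*(2.96*y + 2.2)/(-1.48*y^2 - 2.2*y - 2.66)^2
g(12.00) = -0.01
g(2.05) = -0.10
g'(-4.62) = -0.03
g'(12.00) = 0.00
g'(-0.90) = -0.17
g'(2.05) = 0.06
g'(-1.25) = -0.39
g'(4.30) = 0.01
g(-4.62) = -0.05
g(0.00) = -0.48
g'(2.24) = 0.05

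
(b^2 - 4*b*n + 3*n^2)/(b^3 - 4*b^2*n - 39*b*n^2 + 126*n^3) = (b - n)/(b^2 - b*n - 42*n^2)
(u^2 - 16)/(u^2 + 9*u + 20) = (u - 4)/(u + 5)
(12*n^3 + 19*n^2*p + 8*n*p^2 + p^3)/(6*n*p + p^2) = (12*n^3 + 19*n^2*p + 8*n*p^2 + p^3)/(p*(6*n + p))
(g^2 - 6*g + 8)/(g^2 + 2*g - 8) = (g - 4)/(g + 4)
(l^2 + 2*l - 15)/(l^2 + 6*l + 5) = (l - 3)/(l + 1)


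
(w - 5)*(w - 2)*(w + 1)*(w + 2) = w^4 - 4*w^3 - 9*w^2 + 16*w + 20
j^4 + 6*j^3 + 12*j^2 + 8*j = j*(j + 2)^3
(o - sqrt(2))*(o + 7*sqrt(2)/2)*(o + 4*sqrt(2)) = o^3 + 13*sqrt(2)*o^2/2 + 13*o - 28*sqrt(2)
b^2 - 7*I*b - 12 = (b - 4*I)*(b - 3*I)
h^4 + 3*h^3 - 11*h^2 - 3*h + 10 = (h - 2)*(h - 1)*(h + 1)*(h + 5)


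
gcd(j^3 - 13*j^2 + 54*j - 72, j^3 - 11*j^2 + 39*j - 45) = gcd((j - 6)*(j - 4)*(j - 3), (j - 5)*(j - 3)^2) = j - 3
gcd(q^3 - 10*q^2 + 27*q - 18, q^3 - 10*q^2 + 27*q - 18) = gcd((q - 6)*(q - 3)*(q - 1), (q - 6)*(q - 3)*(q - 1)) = q^3 - 10*q^2 + 27*q - 18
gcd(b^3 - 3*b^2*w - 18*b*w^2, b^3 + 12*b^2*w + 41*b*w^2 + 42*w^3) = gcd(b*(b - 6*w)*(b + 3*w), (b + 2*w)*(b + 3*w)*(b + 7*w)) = b + 3*w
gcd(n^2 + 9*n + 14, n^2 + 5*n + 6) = n + 2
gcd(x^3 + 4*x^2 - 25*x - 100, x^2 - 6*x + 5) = x - 5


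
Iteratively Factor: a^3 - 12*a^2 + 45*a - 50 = (a - 5)*(a^2 - 7*a + 10) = (a - 5)*(a - 2)*(a - 5)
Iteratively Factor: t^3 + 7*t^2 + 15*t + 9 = (t + 1)*(t^2 + 6*t + 9) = (t + 1)*(t + 3)*(t + 3)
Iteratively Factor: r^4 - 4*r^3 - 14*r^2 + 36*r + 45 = (r + 1)*(r^3 - 5*r^2 - 9*r + 45) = (r - 3)*(r + 1)*(r^2 - 2*r - 15) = (r - 5)*(r - 3)*(r + 1)*(r + 3)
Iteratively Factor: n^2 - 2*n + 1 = (n - 1)*(n - 1)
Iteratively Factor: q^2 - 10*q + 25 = (q - 5)*(q - 5)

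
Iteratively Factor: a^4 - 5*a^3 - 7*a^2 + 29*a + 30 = (a + 2)*(a^3 - 7*a^2 + 7*a + 15) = (a - 3)*(a + 2)*(a^2 - 4*a - 5) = (a - 5)*(a - 3)*(a + 2)*(a + 1)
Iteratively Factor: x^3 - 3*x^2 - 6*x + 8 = (x - 1)*(x^2 - 2*x - 8) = (x - 4)*(x - 1)*(x + 2)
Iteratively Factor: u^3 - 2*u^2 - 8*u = (u + 2)*(u^2 - 4*u) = u*(u + 2)*(u - 4)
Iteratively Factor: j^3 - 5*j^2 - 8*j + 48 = (j - 4)*(j^2 - j - 12) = (j - 4)^2*(j + 3)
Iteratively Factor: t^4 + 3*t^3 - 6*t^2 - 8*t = (t + 1)*(t^3 + 2*t^2 - 8*t) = (t + 1)*(t + 4)*(t^2 - 2*t) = (t - 2)*(t + 1)*(t + 4)*(t)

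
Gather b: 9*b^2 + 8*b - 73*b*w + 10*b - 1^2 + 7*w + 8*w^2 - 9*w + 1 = 9*b^2 + b*(18 - 73*w) + 8*w^2 - 2*w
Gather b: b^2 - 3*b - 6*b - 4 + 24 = b^2 - 9*b + 20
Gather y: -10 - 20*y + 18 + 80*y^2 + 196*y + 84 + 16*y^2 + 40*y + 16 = 96*y^2 + 216*y + 108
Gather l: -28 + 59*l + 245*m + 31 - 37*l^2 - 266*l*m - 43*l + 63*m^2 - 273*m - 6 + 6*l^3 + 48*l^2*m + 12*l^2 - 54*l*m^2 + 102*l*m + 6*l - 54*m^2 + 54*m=6*l^3 + l^2*(48*m - 25) + l*(-54*m^2 - 164*m + 22) + 9*m^2 + 26*m - 3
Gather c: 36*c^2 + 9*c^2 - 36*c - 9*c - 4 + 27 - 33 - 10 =45*c^2 - 45*c - 20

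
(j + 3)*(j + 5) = j^2 + 8*j + 15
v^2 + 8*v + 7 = (v + 1)*(v + 7)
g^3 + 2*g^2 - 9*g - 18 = (g - 3)*(g + 2)*(g + 3)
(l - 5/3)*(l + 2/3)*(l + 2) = l^3 + l^2 - 28*l/9 - 20/9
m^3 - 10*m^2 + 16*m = m*(m - 8)*(m - 2)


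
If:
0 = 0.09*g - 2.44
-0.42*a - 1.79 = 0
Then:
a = -4.26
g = 27.11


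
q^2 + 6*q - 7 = (q - 1)*(q + 7)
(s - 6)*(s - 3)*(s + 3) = s^3 - 6*s^2 - 9*s + 54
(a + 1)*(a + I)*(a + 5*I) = a^3 + a^2 + 6*I*a^2 - 5*a + 6*I*a - 5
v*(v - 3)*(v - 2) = v^3 - 5*v^2 + 6*v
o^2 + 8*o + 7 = (o + 1)*(o + 7)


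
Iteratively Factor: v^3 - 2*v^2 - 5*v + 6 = (v + 2)*(v^2 - 4*v + 3) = (v - 1)*(v + 2)*(v - 3)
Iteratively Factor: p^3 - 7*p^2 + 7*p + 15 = (p + 1)*(p^2 - 8*p + 15) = (p - 3)*(p + 1)*(p - 5)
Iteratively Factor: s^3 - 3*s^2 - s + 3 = (s + 1)*(s^2 - 4*s + 3) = (s - 3)*(s + 1)*(s - 1)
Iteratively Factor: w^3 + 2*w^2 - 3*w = (w - 1)*(w^2 + 3*w) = w*(w - 1)*(w + 3)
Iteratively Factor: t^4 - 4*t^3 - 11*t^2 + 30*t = (t)*(t^3 - 4*t^2 - 11*t + 30) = t*(t + 3)*(t^2 - 7*t + 10) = t*(t - 2)*(t + 3)*(t - 5)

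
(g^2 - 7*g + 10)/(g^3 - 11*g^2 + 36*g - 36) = (g - 5)/(g^2 - 9*g + 18)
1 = 1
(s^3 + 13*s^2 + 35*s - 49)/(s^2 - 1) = (s^2 + 14*s + 49)/(s + 1)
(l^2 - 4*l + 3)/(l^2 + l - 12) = (l - 1)/(l + 4)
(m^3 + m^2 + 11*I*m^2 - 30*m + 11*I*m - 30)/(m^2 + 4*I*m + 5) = (m^2 + m*(1 + 6*I) + 6*I)/(m - I)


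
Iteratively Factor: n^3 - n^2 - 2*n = (n + 1)*(n^2 - 2*n) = (n - 2)*(n + 1)*(n)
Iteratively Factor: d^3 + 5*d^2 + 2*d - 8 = (d - 1)*(d^2 + 6*d + 8) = (d - 1)*(d + 4)*(d + 2)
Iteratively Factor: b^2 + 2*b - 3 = (b + 3)*(b - 1)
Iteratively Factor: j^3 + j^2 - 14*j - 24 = (j - 4)*(j^2 + 5*j + 6) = (j - 4)*(j + 3)*(j + 2)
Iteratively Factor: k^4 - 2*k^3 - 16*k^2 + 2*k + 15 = (k + 1)*(k^3 - 3*k^2 - 13*k + 15) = (k - 5)*(k + 1)*(k^2 + 2*k - 3) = (k - 5)*(k + 1)*(k + 3)*(k - 1)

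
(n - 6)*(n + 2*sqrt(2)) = n^2 - 6*n + 2*sqrt(2)*n - 12*sqrt(2)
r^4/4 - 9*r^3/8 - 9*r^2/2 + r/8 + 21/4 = (r/4 + 1/2)*(r - 7)*(r - 1)*(r + 3/2)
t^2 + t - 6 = (t - 2)*(t + 3)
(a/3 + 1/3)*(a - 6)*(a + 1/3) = a^3/3 - 14*a^2/9 - 23*a/9 - 2/3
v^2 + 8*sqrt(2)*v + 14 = (v + sqrt(2))*(v + 7*sqrt(2))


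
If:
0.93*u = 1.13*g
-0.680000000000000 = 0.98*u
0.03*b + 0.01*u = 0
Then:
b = 0.23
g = -0.57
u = -0.69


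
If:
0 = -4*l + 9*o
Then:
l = 9*o/4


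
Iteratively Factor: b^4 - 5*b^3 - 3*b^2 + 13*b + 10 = (b - 5)*(b^3 - 3*b - 2) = (b - 5)*(b - 2)*(b^2 + 2*b + 1) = (b - 5)*(b - 2)*(b + 1)*(b + 1)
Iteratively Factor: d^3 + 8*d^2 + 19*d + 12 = (d + 3)*(d^2 + 5*d + 4) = (d + 1)*(d + 3)*(d + 4)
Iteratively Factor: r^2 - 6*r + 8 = (r - 4)*(r - 2)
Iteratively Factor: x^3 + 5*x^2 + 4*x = (x + 4)*(x^2 + x) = (x + 1)*(x + 4)*(x)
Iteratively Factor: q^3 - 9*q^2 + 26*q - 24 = (q - 3)*(q^2 - 6*q + 8) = (q - 3)*(q - 2)*(q - 4)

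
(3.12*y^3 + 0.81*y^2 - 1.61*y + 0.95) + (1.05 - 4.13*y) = 3.12*y^3 + 0.81*y^2 - 5.74*y + 2.0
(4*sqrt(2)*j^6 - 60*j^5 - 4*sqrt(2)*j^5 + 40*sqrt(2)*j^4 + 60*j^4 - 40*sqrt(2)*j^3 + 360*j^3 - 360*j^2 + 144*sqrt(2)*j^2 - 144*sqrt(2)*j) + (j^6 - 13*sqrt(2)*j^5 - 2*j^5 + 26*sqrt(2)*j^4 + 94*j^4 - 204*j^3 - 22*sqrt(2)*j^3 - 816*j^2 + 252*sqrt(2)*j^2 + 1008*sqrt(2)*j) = j^6 + 4*sqrt(2)*j^6 - 62*j^5 - 17*sqrt(2)*j^5 + 66*sqrt(2)*j^4 + 154*j^4 - 62*sqrt(2)*j^3 + 156*j^3 - 1176*j^2 + 396*sqrt(2)*j^2 + 864*sqrt(2)*j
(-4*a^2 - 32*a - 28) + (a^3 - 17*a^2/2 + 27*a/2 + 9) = a^3 - 25*a^2/2 - 37*a/2 - 19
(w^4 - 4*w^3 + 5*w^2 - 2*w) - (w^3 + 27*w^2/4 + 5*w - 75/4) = w^4 - 5*w^3 - 7*w^2/4 - 7*w + 75/4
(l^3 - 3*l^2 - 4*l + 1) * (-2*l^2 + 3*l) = -2*l^5 + 9*l^4 - l^3 - 14*l^2 + 3*l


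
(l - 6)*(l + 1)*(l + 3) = l^3 - 2*l^2 - 21*l - 18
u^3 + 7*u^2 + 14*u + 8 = (u + 1)*(u + 2)*(u + 4)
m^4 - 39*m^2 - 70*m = m*(m - 7)*(m + 2)*(m + 5)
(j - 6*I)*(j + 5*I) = j^2 - I*j + 30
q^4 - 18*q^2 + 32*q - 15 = (q - 3)*(q - 1)^2*(q + 5)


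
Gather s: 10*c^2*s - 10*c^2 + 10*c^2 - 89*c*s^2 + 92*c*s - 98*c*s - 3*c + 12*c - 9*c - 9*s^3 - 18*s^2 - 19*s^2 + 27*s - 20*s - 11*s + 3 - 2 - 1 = -9*s^3 + s^2*(-89*c - 37) + s*(10*c^2 - 6*c - 4)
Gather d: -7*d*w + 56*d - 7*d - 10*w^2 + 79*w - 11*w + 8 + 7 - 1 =d*(49 - 7*w) - 10*w^2 + 68*w + 14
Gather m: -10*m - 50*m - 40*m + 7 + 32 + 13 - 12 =40 - 100*m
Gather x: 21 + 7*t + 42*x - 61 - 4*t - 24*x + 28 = 3*t + 18*x - 12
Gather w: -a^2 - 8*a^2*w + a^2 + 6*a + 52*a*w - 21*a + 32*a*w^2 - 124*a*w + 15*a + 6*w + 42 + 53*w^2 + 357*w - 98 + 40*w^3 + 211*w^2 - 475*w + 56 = 40*w^3 + w^2*(32*a + 264) + w*(-8*a^2 - 72*a - 112)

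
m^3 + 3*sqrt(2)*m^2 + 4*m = m*(m + sqrt(2))*(m + 2*sqrt(2))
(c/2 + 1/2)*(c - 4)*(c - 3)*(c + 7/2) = c^4/2 - 5*c^3/4 - 8*c^2 + 59*c/4 + 21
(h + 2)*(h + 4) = h^2 + 6*h + 8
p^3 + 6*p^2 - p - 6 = (p - 1)*(p + 1)*(p + 6)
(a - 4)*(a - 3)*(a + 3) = a^3 - 4*a^2 - 9*a + 36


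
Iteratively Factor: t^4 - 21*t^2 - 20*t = (t + 4)*(t^3 - 4*t^2 - 5*t) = t*(t + 4)*(t^2 - 4*t - 5) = t*(t - 5)*(t + 4)*(t + 1)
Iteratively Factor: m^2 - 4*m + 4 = (m - 2)*(m - 2)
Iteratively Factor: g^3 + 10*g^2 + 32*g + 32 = (g + 4)*(g^2 + 6*g + 8) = (g + 2)*(g + 4)*(g + 4)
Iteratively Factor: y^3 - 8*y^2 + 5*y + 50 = (y - 5)*(y^2 - 3*y - 10) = (y - 5)*(y + 2)*(y - 5)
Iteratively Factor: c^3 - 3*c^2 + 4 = (c + 1)*(c^2 - 4*c + 4) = (c - 2)*(c + 1)*(c - 2)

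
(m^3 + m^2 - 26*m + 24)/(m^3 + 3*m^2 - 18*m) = (m^2 - 5*m + 4)/(m*(m - 3))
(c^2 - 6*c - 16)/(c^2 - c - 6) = (c - 8)/(c - 3)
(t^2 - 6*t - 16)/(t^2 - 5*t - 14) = (t - 8)/(t - 7)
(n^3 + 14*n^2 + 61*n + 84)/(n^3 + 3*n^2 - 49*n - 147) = (n + 4)/(n - 7)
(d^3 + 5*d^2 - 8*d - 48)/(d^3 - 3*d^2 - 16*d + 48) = (d + 4)/(d - 4)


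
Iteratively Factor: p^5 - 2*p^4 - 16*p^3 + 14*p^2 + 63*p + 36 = (p + 1)*(p^4 - 3*p^3 - 13*p^2 + 27*p + 36) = (p + 1)^2*(p^3 - 4*p^2 - 9*p + 36) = (p + 1)^2*(p + 3)*(p^2 - 7*p + 12) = (p - 3)*(p + 1)^2*(p + 3)*(p - 4)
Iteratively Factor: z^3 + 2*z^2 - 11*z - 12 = (z - 3)*(z^2 + 5*z + 4) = (z - 3)*(z + 1)*(z + 4)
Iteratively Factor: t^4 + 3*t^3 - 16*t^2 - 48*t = (t)*(t^3 + 3*t^2 - 16*t - 48) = t*(t + 4)*(t^2 - t - 12) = t*(t + 3)*(t + 4)*(t - 4)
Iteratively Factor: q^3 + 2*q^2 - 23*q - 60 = (q + 4)*(q^2 - 2*q - 15) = (q + 3)*(q + 4)*(q - 5)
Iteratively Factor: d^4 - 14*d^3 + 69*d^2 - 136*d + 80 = (d - 5)*(d^3 - 9*d^2 + 24*d - 16) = (d - 5)*(d - 4)*(d^2 - 5*d + 4) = (d - 5)*(d - 4)*(d - 1)*(d - 4)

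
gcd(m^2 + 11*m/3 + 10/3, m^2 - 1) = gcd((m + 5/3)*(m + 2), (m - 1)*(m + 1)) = 1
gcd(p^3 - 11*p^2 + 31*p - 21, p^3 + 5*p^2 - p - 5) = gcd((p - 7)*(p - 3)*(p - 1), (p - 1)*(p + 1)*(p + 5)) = p - 1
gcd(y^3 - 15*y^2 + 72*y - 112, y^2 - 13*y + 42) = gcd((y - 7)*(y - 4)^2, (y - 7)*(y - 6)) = y - 7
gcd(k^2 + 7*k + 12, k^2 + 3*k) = k + 3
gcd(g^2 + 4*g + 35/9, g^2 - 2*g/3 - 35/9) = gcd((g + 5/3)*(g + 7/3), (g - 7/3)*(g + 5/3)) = g + 5/3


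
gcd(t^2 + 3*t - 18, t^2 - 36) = t + 6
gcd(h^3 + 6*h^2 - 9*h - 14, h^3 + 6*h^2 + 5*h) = h + 1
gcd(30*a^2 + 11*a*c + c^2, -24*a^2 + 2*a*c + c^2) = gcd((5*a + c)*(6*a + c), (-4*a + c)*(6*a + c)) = 6*a + c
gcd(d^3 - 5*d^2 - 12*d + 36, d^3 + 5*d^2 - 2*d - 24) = d^2 + d - 6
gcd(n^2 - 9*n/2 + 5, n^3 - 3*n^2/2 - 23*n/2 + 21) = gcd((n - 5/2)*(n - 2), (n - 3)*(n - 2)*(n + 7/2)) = n - 2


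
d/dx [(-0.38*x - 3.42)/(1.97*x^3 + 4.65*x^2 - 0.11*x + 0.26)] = (1.4972*x^3 + 21.9792*x^2 + 31.806*x - 0.475)/(3.8809*x^6 + 18.321*x^5 + 21.1891*x^4 + 0.00139999999999985*x^3 + 2.4301*x^2 - 0.0572*x + 0.0676)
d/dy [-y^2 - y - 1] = -2*y - 1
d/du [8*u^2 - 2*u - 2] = 16*u - 2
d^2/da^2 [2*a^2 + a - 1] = 4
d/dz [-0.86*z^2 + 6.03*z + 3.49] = 6.03 - 1.72*z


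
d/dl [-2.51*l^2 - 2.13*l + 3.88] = -5.02*l - 2.13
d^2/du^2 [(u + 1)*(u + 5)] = 2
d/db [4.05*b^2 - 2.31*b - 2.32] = 8.1*b - 2.31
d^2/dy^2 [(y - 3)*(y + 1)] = 2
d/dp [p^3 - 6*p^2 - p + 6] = 3*p^2 - 12*p - 1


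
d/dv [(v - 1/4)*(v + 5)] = 2*v + 19/4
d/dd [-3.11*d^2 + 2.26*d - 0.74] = 2.26 - 6.22*d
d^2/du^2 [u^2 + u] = 2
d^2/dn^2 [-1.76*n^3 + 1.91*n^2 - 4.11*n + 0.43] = 3.82 - 10.56*n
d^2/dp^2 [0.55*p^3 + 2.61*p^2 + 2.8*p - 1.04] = 3.3*p + 5.22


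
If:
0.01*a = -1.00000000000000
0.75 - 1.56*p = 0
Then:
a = -100.00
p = 0.48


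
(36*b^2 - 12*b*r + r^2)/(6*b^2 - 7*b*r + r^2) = (-6*b + r)/(-b + r)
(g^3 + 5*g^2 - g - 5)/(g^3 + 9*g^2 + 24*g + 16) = (g^2 + 4*g - 5)/(g^2 + 8*g + 16)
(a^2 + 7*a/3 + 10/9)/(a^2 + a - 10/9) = (3*a + 2)/(3*a - 2)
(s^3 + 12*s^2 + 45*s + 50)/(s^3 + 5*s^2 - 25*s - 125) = (s + 2)/(s - 5)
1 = 1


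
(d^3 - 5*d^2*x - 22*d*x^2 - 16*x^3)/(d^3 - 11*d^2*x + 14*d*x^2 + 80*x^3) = (-d - x)/(-d + 5*x)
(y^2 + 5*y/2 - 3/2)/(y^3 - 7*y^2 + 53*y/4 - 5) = 2*(y + 3)/(2*y^2 - 13*y + 20)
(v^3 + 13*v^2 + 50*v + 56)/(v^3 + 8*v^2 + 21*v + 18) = (v^2 + 11*v + 28)/(v^2 + 6*v + 9)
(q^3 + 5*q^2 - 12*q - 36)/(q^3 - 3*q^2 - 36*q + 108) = (q + 2)/(q - 6)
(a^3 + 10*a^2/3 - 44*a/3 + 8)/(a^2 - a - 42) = (3*a^2 - 8*a + 4)/(3*(a - 7))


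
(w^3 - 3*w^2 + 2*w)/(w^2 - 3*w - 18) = w*(-w^2 + 3*w - 2)/(-w^2 + 3*w + 18)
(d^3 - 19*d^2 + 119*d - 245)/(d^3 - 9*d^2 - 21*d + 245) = (d - 5)/(d + 5)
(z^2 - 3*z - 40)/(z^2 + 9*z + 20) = (z - 8)/(z + 4)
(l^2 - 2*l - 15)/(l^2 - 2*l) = (l^2 - 2*l - 15)/(l*(l - 2))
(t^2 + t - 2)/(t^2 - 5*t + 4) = (t + 2)/(t - 4)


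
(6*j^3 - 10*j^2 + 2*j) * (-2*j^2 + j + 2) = -12*j^5 + 26*j^4 - 2*j^3 - 18*j^2 + 4*j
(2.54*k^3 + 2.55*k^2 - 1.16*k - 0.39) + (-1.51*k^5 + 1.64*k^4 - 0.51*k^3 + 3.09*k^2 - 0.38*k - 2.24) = -1.51*k^5 + 1.64*k^4 + 2.03*k^3 + 5.64*k^2 - 1.54*k - 2.63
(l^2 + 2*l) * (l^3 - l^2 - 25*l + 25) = l^5 + l^4 - 27*l^3 - 25*l^2 + 50*l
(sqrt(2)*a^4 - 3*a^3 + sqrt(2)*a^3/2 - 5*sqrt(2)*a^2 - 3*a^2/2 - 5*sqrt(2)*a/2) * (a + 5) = sqrt(2)*a^5 - 3*a^4 + 11*sqrt(2)*a^4/2 - 33*a^3/2 - 5*sqrt(2)*a^3/2 - 55*sqrt(2)*a^2/2 - 15*a^2/2 - 25*sqrt(2)*a/2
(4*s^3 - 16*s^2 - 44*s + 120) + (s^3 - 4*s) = 5*s^3 - 16*s^2 - 48*s + 120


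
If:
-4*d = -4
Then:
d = 1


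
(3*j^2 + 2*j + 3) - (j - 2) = 3*j^2 + j + 5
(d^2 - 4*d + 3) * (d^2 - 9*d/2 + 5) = d^4 - 17*d^3/2 + 26*d^2 - 67*d/2 + 15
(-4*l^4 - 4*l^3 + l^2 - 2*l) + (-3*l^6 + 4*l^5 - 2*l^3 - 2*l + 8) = -3*l^6 + 4*l^5 - 4*l^4 - 6*l^3 + l^2 - 4*l + 8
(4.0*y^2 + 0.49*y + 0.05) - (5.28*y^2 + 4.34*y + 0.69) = -1.28*y^2 - 3.85*y - 0.64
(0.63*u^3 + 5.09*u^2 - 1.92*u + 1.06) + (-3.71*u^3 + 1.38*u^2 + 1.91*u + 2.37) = -3.08*u^3 + 6.47*u^2 - 0.01*u + 3.43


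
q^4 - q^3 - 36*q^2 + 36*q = q*(q - 6)*(q - 1)*(q + 6)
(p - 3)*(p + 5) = p^2 + 2*p - 15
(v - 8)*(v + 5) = v^2 - 3*v - 40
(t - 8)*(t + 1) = t^2 - 7*t - 8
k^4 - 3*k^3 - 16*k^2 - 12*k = k*(k - 6)*(k + 1)*(k + 2)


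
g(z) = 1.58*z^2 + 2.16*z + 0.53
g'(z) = 3.16*z + 2.16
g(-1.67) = 1.33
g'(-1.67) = -3.12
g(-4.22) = 19.55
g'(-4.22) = -11.18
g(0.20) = 1.03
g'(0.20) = 2.79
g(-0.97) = -0.08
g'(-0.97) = -0.91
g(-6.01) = 44.62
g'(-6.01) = -16.83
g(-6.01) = 44.62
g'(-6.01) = -16.83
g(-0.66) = -0.21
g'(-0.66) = 0.07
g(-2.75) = 6.54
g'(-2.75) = -6.53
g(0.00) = 0.53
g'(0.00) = 2.16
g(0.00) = 0.53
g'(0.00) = 2.16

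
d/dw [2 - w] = -1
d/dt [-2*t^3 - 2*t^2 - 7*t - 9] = -6*t^2 - 4*t - 7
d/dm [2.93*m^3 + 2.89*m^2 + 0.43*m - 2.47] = 8.79*m^2 + 5.78*m + 0.43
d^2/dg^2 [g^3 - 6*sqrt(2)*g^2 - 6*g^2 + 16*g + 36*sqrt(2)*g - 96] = 6*g - 12*sqrt(2) - 12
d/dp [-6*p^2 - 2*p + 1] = -12*p - 2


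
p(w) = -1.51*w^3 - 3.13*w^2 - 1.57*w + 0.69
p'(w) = -4.53*w^2 - 6.26*w - 1.57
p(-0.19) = 0.89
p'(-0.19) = -0.54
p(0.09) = 0.52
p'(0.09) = -2.17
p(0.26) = 0.04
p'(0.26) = -3.50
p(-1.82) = 2.28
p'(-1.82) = -5.18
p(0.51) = -1.13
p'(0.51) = -5.94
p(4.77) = -241.90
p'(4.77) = -134.50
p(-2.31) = 6.23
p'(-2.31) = -11.28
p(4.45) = -201.34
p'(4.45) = -119.13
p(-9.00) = 862.08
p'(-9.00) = -312.16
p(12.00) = -3078.15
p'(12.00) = -729.01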